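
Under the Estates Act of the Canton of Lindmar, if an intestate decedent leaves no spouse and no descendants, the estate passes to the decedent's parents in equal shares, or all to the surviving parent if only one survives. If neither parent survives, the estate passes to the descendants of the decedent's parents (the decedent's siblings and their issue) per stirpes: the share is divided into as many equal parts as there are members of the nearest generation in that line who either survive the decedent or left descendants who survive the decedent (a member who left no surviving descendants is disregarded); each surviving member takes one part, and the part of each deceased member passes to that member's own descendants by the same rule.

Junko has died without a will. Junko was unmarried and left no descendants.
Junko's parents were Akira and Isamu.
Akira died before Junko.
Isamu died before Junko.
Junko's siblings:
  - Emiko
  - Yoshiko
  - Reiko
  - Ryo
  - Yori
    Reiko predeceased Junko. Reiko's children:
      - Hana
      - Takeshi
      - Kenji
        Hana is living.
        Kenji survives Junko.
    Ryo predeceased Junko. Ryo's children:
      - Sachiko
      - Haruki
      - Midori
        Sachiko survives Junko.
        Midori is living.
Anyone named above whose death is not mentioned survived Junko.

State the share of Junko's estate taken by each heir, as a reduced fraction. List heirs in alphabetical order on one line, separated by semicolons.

Emiko 1/5; Hana 1/15; Haruki 1/15; Kenji 1/15; Midori 1/15; Sachiko 1/15; Takeshi 1/15; Yori 1/5; Yoshiko 1/5

Neither parent survives and there are no descendants, so the estate passes to Junko's siblings and their issue per stirpes.
The estate is divided into 5 equal shares of 1/5 among Emiko, Yoshiko, Reiko, Ryo, Yori.
Emiko is living and takes 1/5.
Yoshiko is living and takes 1/5.
Reiko predeceased; the 1/5 allotted to Reiko's branch passes to Reiko's issue by representation.
The 1/5 is divided into 3 equal shares of 1/15 among Hana, Takeshi, Kenji.
Hana is living and takes 1/15.
Takeshi is living and takes 1/15.
Kenji is living and takes 1/15.
Ryo predeceased; the 1/5 allotted to Ryo's branch passes to Ryo's issue by representation.
The 1/5 is divided into 3 equal shares of 1/15 among Sachiko, Haruki, Midori.
Sachiko is living and takes 1/15.
Haruki is living and takes 1/15.
Midori is living and takes 1/15.
Yori is living and takes 1/5.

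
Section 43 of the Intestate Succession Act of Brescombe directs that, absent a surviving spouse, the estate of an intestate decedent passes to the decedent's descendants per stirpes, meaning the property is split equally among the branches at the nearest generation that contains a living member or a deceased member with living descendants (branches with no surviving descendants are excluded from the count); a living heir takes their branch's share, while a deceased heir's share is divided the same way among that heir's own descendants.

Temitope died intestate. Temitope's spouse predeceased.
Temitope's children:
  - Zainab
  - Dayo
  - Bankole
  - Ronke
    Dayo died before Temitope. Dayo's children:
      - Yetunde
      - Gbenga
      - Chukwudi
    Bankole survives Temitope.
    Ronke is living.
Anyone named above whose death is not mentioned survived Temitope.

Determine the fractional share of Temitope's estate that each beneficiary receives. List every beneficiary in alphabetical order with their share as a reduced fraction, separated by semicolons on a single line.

There is no surviving spouse, so the entire estate passes to Temitope's descendants per stirpes.
The estate is divided into 4 equal shares of 1/4 among Zainab, Dayo, Bankole, Ronke.
Zainab is living and takes 1/4.
Dayo predeceased; the 1/4 allotted to Dayo's branch passes to Dayo's issue by representation.
The 1/4 is divided into 3 equal shares of 1/12 among Yetunde, Gbenga, Chukwudi.
Yetunde is living and takes 1/12.
Gbenga is living and takes 1/12.
Chukwudi is living and takes 1/12.
Bankole is living and takes 1/4.
Ronke is living and takes 1/4.

Bankole 1/4; Chukwudi 1/12; Gbenga 1/12; Ronke 1/4; Yetunde 1/12; Zainab 1/4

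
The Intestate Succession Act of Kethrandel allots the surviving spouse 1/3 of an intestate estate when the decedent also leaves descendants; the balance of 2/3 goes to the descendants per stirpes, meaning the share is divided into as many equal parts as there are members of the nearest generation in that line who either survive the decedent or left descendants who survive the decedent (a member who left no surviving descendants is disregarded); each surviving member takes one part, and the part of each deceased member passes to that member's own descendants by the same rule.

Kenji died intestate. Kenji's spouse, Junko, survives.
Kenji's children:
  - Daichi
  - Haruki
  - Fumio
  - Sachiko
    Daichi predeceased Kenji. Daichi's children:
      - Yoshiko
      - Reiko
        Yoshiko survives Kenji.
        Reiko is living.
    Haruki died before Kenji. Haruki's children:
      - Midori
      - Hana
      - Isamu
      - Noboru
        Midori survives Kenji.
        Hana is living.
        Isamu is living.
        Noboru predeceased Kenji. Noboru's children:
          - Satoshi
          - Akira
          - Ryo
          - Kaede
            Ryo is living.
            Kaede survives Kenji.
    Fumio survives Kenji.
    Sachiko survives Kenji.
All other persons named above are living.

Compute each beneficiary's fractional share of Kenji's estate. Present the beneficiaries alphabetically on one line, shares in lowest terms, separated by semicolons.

Junko, as surviving spouse, takes 1/3.
The remaining 2/3 passes to Kenji's descendants per stirpes.
The 2/3 is divided into 4 equal shares of 1/6 among Daichi, Haruki, Fumio, Sachiko.
Daichi predeceased; the 1/6 allotted to Daichi's branch passes to Daichi's issue by representation.
The 1/6 is divided into 2 equal shares of 1/12 among Yoshiko, Reiko.
Yoshiko is living and takes 1/12.
Reiko is living and takes 1/12.
Haruki predeceased; the 1/6 allotted to Haruki's branch passes to Haruki's issue by representation.
The 1/6 is divided into 4 equal shares of 1/24 among Midori, Hana, Isamu, Noboru.
Midori is living and takes 1/24.
Hana is living and takes 1/24.
Isamu is living and takes 1/24.
Noboru predeceased; the 1/24 allotted to Noboru's branch passes to Noboru's issue by representation.
The 1/24 is divided into 4 equal shares of 1/96 among Satoshi, Akira, Ryo, Kaede.
Satoshi is living and takes 1/96.
Akira is living and takes 1/96.
Ryo is living and takes 1/96.
Kaede is living and takes 1/96.
Fumio is living and takes 1/6.
Sachiko is living and takes 1/6.

Akira 1/96; Fumio 1/6; Hana 1/24; Isamu 1/24; Junko 1/3; Kaede 1/96; Midori 1/24; Reiko 1/12; Ryo 1/96; Sachiko 1/6; Satoshi 1/96; Yoshiko 1/12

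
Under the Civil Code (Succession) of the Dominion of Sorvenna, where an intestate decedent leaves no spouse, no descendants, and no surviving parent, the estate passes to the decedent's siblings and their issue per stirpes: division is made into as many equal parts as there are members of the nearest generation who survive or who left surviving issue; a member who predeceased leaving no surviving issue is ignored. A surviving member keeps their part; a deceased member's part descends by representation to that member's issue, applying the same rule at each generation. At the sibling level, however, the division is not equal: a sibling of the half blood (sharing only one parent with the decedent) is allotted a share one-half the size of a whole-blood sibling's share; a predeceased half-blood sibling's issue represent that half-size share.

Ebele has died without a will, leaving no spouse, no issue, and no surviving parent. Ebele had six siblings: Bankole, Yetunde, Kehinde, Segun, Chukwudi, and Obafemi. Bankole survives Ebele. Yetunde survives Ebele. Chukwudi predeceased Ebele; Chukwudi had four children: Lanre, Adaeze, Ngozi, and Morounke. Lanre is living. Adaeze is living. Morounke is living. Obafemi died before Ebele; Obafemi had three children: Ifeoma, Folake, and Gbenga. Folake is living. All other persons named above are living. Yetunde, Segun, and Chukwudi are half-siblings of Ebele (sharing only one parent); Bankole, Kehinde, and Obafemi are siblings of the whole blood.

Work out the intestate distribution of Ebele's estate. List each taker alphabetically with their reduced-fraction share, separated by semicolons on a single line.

Adaeze 1/36; Bankole 2/9; Folake 2/27; Gbenga 2/27; Ifeoma 2/27; Kehinde 2/9; Lanre 1/36; Morounke 1/36; Ngozi 1/36; Segun 1/9; Yetunde 1/9

No spouse, descendants, or parent survives, so the estate passes to Ebele's siblings per stirpes.
Half-blood siblings count for one-half the weight of whole-blood siblings at the initial division.
Dividing 1 in proportion to weights (total weight 9/2): Bankole (weight 1) → 2/9; Yetunde (weight 1/2) → 1/9; Kehinde (weight 1) → 2/9; Segun (weight 1/2) → 1/9; Chukwudi (weight 1/2) → 1/9; Obafemi (weight 1) → 2/9.
Bankole is living and takes 2/9.
Yetunde is living and takes 1/9.
Kehinde is living and takes 2/9.
Segun is living and takes 1/9.
Chukwudi predeceased; the 1/9 allotted to Chukwudi's branch passes to Chukwudi's issue by representation.
The 1/9 is divided into 4 equal shares of 1/36 among Lanre, Adaeze, Ngozi, Morounke.
Lanre is living and takes 1/36.
Adaeze is living and takes 1/36.
Ngozi is living and takes 1/36.
Morounke is living and takes 1/36.
Obafemi predeceased; the 2/9 allotted to Obafemi's branch passes to Obafemi's issue by representation.
The 2/9 is divided into 3 equal shares of 2/27 among Ifeoma, Folake, Gbenga.
Ifeoma is living and takes 2/27.
Folake is living and takes 2/27.
Gbenga is living and takes 2/27.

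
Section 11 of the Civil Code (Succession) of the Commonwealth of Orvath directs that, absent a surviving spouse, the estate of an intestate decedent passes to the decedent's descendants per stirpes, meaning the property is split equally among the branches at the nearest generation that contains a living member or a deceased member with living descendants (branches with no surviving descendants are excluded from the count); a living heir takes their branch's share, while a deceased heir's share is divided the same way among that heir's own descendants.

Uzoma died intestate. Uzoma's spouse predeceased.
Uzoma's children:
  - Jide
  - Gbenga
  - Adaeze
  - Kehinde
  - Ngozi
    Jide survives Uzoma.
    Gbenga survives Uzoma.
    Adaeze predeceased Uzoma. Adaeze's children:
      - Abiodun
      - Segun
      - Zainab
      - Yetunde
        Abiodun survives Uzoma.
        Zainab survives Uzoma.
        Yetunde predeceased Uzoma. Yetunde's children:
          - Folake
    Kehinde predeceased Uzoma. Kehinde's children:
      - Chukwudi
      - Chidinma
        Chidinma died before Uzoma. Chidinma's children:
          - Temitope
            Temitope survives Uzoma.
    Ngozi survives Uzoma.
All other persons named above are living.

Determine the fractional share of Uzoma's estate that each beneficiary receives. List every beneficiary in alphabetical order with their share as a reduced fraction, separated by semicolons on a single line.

There is no surviving spouse, so the entire estate passes to Uzoma's descendants per stirpes.
The estate is divided into 5 equal shares of 1/5 among Jide, Gbenga, Adaeze, Kehinde, Ngozi.
Jide is living and takes 1/5.
Gbenga is living and takes 1/5.
Adaeze predeceased; the 1/5 allotted to Adaeze's branch passes to Adaeze's issue by representation.
The 1/5 is divided into 4 equal shares of 1/20 among Abiodun, Segun, Zainab, Yetunde.
Abiodun is living and takes 1/20.
Segun is living and takes 1/20.
Zainab is living and takes 1/20.
Yetunde predeceased; the 1/20 allotted to Yetunde's branch passes to Yetunde's issue by representation.
Folake is the sole taker at this level and receives the full 1/20.
Kehinde predeceased; the 1/5 allotted to Kehinde's branch passes to Kehinde's issue by representation.
The 1/5 is divided into 2 equal shares of 1/10 among Chukwudi, Chidinma.
Chukwudi is living and takes 1/10.
Chidinma predeceased; the 1/10 allotted to Chidinma's branch passes to Chidinma's issue by representation.
Temitope is the sole taker at this level and receives the full 1/10.
Ngozi is living and takes 1/5.

Abiodun 1/20; Chukwudi 1/10; Folake 1/20; Gbenga 1/5; Jide 1/5; Ngozi 1/5; Segun 1/20; Temitope 1/10; Zainab 1/20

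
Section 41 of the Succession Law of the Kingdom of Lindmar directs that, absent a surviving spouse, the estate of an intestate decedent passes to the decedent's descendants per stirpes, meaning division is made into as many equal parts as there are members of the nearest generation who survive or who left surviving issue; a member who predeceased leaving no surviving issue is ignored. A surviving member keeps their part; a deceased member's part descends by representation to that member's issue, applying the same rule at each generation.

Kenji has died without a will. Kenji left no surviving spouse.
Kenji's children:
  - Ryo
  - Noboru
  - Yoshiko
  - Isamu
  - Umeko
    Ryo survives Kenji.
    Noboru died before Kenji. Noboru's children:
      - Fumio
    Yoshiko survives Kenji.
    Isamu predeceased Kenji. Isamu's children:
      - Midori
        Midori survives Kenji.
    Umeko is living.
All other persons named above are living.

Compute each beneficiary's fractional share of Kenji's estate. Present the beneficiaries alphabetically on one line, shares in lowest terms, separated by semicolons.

Fumio 1/5; Midori 1/5; Ryo 1/5; Umeko 1/5; Yoshiko 1/5

There is no surviving spouse, so the entire estate passes to Kenji's descendants per stirpes.
The estate is divided into 5 equal shares of 1/5 among Ryo, Noboru, Yoshiko, Isamu, Umeko.
Ryo is living and takes 1/5.
Noboru predeceased; the 1/5 allotted to Noboru's branch passes to Noboru's issue by representation.
Fumio is the sole taker at this level and receives the full 1/5.
Yoshiko is living and takes 1/5.
Isamu predeceased; the 1/5 allotted to Isamu's branch passes to Isamu's issue by representation.
Midori is the sole taker at this level and receives the full 1/5.
Umeko is living and takes 1/5.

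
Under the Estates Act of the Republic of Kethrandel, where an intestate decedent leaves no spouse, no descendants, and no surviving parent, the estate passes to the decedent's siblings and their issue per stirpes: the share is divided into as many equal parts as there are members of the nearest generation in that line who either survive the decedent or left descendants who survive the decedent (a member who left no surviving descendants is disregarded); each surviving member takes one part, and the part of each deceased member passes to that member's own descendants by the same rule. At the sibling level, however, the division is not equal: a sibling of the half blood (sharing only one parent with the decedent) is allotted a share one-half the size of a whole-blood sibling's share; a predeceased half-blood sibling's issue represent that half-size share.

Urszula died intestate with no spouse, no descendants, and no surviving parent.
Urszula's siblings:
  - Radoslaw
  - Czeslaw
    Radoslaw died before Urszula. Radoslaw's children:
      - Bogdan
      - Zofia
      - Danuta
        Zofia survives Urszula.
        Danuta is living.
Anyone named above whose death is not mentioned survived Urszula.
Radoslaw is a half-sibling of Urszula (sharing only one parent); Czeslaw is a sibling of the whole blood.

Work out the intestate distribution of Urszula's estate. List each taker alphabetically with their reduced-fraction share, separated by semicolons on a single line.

Bogdan 1/9; Czeslaw 2/3; Danuta 1/9; Zofia 1/9

No spouse, descendants, or parent survives, so the estate passes to Urszula's siblings per stirpes.
Half-blood siblings count for one-half the weight of whole-blood siblings at the initial division.
Dividing 1 in proportion to weights (total weight 3/2): Radoslaw (weight 1/2) → 1/3; Czeslaw (weight 1) → 2/3.
Radoslaw predeceased; the 1/3 allotted to Radoslaw's branch passes to Radoslaw's issue by representation.
The 1/3 is divided into 3 equal shares of 1/9 among Bogdan, Zofia, Danuta.
Bogdan is living and takes 1/9.
Zofia is living and takes 1/9.
Danuta is living and takes 1/9.
Czeslaw is living and takes 2/3.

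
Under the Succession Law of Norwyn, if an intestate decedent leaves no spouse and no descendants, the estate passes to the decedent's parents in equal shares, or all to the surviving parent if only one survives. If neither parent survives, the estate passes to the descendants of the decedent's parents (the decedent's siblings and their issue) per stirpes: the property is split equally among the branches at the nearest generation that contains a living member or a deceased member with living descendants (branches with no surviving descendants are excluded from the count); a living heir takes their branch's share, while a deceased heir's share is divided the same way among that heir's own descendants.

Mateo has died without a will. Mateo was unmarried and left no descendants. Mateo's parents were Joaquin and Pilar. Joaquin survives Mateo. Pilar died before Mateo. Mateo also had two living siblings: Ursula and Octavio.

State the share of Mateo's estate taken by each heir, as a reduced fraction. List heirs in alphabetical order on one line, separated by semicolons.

Only one parent, Joaquin, survives, so Joaquin takes the entire estate. The siblings take nothing because a surviving parent has priority.

Joaquin 1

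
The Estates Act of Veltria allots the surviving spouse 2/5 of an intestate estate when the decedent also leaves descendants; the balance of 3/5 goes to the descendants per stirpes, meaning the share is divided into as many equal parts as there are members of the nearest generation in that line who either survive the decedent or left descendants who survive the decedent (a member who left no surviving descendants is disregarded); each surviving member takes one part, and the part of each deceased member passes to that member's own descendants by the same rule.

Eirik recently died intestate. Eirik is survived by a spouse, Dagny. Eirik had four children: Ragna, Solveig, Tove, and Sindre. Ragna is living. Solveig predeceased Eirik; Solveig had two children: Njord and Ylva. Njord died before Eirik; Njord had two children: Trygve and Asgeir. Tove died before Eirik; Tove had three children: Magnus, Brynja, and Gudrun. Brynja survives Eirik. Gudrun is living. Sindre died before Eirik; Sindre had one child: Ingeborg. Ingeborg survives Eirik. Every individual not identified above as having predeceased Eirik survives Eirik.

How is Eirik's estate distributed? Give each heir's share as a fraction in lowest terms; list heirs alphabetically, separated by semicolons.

Asgeir 3/80; Brynja 1/20; Dagny 2/5; Gudrun 1/20; Ingeborg 3/20; Magnus 1/20; Ragna 3/20; Trygve 3/80; Ylva 3/40

Dagny, as surviving spouse, takes 2/5.
The remaining 3/5 passes to Eirik's descendants per stirpes.
The 3/5 is divided into 4 equal shares of 3/20 among Ragna, Solveig, Tove, Sindre.
Ragna is living and takes 3/20.
Solveig predeceased; the 3/20 allotted to Solveig's branch passes to Solveig's issue by representation.
The 3/20 is divided into 2 equal shares of 3/40 among Njord, Ylva.
Njord predeceased; the 3/40 allotted to Njord's branch passes to Njord's issue by representation.
The 3/40 is divided into 2 equal shares of 3/80 among Trygve, Asgeir.
Trygve is living and takes 3/80.
Asgeir is living and takes 3/80.
Ylva is living and takes 3/40.
Tove predeceased; the 3/20 allotted to Tove's branch passes to Tove's issue by representation.
The 3/20 is divided into 3 equal shares of 1/20 among Magnus, Brynja, Gudrun.
Magnus is living and takes 1/20.
Brynja is living and takes 1/20.
Gudrun is living and takes 1/20.
Sindre predeceased; the 3/20 allotted to Sindre's branch passes to Sindre's issue by representation.
Ingeborg is the sole taker at this level and receives the full 3/20.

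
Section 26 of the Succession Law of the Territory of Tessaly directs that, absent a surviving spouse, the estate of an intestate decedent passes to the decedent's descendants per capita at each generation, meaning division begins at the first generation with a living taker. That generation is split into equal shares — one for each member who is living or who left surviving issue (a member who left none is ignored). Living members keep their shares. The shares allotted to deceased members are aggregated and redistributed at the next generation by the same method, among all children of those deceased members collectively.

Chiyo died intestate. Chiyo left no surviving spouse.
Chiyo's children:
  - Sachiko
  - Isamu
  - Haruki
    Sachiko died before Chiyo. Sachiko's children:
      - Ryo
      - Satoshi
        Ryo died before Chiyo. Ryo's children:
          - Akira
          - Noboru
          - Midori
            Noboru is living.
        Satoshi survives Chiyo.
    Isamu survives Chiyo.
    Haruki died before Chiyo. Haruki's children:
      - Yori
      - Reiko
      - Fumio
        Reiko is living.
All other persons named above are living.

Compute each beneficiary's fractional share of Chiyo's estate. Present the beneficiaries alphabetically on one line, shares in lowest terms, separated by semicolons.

Akira 2/45; Fumio 2/15; Isamu 1/3; Midori 2/45; Noboru 2/45; Reiko 2/15; Satoshi 2/15; Yori 2/15

There is no surviving spouse, so the entire estate passes to Chiyo's descendants per capita at each generation.
At generation 1 (Sachiko, Isamu, Haruki) there are 3 shares of (1)/3 = 1/3 each.
Living: Isamu — each takes 1/3.
Deceased: Sachiko and Haruki. Their combined 2/3 is pooled and carried to generation 2.
At generation 2 (Ryo, Satoshi, Yori, Reiko, Fumio) there are 5 shares of (2/3)/5 = 2/15 each.
Living: Satoshi, Yori, Reiko, and Fumio — each takes 2/15.
Deceased: Ryo. That 2/15 share is carried to generation 3.
At generation 3 (Akira, Noboru, Midori) there are 3 shares of (2/15)/3 = 2/45 each.
Living: Akira, Noboru, and Midori — each takes 2/45.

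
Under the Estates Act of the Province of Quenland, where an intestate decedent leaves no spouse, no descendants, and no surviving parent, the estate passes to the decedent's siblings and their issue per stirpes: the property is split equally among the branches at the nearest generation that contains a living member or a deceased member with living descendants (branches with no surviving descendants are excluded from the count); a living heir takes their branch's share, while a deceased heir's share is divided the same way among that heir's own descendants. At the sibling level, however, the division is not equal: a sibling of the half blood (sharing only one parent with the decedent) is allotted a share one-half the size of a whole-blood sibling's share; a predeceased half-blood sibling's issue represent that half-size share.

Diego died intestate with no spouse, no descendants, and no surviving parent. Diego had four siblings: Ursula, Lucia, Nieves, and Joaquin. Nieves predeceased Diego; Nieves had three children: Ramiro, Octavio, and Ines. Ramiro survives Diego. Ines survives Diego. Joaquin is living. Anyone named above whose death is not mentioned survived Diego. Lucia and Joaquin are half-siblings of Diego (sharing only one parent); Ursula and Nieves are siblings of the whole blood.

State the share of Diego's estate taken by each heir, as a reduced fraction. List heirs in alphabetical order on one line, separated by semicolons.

Ines 1/9; Joaquin 1/6; Lucia 1/6; Octavio 1/9; Ramiro 1/9; Ursula 1/3

No spouse, descendants, or parent survives, so the estate passes to Diego's siblings per stirpes.
Half-blood siblings count for one-half the weight of whole-blood siblings at the initial division.
Dividing 1 in proportion to weights (total weight 3): Ursula (weight 1) → 1/3; Lucia (weight 1/2) → 1/6; Nieves (weight 1) → 1/3; Joaquin (weight 1/2) → 1/6.
Ursula is living and takes 1/3.
Lucia is living and takes 1/6.
Nieves predeceased; the 1/3 allotted to Nieves's branch passes to Nieves's issue by representation.
The 1/3 is divided into 3 equal shares of 1/9 among Ramiro, Octavio, Ines.
Ramiro is living and takes 1/9.
Octavio is living and takes 1/9.
Ines is living and takes 1/9.
Joaquin is living and takes 1/6.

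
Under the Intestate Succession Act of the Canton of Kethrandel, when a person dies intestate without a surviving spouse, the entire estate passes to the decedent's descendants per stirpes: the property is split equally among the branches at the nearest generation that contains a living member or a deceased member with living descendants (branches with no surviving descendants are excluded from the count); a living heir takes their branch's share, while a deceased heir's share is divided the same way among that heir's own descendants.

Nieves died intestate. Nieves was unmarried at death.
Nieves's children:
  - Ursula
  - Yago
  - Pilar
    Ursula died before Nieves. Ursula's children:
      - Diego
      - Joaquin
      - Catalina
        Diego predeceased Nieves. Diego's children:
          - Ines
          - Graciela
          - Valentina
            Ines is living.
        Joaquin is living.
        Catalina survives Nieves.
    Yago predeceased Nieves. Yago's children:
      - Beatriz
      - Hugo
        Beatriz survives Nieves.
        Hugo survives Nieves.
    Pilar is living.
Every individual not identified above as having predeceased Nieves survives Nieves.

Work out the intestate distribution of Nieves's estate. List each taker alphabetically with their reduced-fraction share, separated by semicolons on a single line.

Beatriz 1/6; Catalina 1/9; Graciela 1/27; Hugo 1/6; Ines 1/27; Joaquin 1/9; Pilar 1/3; Valentina 1/27

There is no surviving spouse, so the entire estate passes to Nieves's descendants per stirpes.
The estate is divided into 3 equal shares of 1/3 among Ursula, Yago, Pilar.
Ursula predeceased; the 1/3 allotted to Ursula's branch passes to Ursula's issue by representation.
The 1/3 is divided into 3 equal shares of 1/9 among Diego, Joaquin, Catalina.
Diego predeceased; the 1/9 allotted to Diego's branch passes to Diego's issue by representation.
The 1/9 is divided into 3 equal shares of 1/27 among Ines, Graciela, Valentina.
Ines is living and takes 1/27.
Graciela is living and takes 1/27.
Valentina is living and takes 1/27.
Joaquin is living and takes 1/9.
Catalina is living and takes 1/9.
Yago predeceased; the 1/3 allotted to Yago's branch passes to Yago's issue by representation.
The 1/3 is divided into 2 equal shares of 1/6 among Beatriz, Hugo.
Beatriz is living and takes 1/6.
Hugo is living and takes 1/6.
Pilar is living and takes 1/3.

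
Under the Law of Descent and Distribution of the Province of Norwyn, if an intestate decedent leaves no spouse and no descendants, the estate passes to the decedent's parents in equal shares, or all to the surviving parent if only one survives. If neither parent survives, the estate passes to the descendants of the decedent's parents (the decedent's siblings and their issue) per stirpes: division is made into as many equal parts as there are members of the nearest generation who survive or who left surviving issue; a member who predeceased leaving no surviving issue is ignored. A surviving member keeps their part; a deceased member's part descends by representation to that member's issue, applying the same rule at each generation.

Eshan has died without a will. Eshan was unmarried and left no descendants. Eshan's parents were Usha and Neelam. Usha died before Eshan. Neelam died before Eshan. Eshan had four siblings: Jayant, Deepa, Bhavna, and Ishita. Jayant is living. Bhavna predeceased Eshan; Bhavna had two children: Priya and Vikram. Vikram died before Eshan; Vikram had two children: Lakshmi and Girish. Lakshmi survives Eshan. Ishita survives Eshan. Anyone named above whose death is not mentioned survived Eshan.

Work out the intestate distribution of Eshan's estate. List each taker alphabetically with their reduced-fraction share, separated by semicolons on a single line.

Deepa 1/4; Girish 1/16; Ishita 1/4; Jayant 1/4; Lakshmi 1/16; Priya 1/8

Neither parent survives and there are no descendants, so the estate passes to Eshan's siblings and their issue per stirpes.
The estate is divided into 4 equal shares of 1/4 among Jayant, Deepa, Bhavna, Ishita.
Jayant is living and takes 1/4.
Deepa is living and takes 1/4.
Bhavna predeceased; the 1/4 allotted to Bhavna's branch passes to Bhavna's issue by representation.
The 1/4 is divided into 2 equal shares of 1/8 among Priya, Vikram.
Priya is living and takes 1/8.
Vikram predeceased; the 1/8 allotted to Vikram's branch passes to Vikram's issue by representation.
The 1/8 is divided into 2 equal shares of 1/16 among Lakshmi, Girish.
Lakshmi is living and takes 1/16.
Girish is living and takes 1/16.
Ishita is living and takes 1/4.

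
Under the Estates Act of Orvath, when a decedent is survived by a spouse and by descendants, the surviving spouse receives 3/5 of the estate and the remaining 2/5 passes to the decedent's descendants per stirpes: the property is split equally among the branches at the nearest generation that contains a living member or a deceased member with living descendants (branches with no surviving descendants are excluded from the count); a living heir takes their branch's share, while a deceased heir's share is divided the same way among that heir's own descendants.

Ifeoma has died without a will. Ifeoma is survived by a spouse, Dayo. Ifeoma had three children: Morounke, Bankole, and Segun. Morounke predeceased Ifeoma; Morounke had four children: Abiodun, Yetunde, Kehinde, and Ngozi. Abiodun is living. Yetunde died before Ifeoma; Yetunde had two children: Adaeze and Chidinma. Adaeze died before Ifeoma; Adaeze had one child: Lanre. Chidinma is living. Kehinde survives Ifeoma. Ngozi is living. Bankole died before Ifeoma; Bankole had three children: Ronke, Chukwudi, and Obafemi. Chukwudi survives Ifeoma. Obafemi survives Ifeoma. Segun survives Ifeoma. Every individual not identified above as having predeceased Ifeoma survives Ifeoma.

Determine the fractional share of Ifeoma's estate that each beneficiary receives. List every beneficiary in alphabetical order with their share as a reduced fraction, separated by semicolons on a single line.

Abiodun 1/30; Chidinma 1/60; Chukwudi 2/45; Dayo 3/5; Kehinde 1/30; Lanre 1/60; Ngozi 1/30; Obafemi 2/45; Ronke 2/45; Segun 2/15

Dayo, as surviving spouse, takes 3/5.
The remaining 2/5 passes to Ifeoma's descendants per stirpes.
The 2/5 is divided into 3 equal shares of 2/15 among Morounke, Bankole, Segun.
Morounke predeceased; the 2/15 allotted to Morounke's branch passes to Morounke's issue by representation.
The 2/15 is divided into 4 equal shares of 1/30 among Abiodun, Yetunde, Kehinde, Ngozi.
Abiodun is living and takes 1/30.
Yetunde predeceased; the 1/30 allotted to Yetunde's branch passes to Yetunde's issue by representation.
The 1/30 is divided into 2 equal shares of 1/60 among Adaeze, Chidinma.
Adaeze predeceased; the 1/60 allotted to Adaeze's branch passes to Adaeze's issue by representation.
Lanre is the sole taker at this level and receives the full 1/60.
Chidinma is living and takes 1/60.
Kehinde is living and takes 1/30.
Ngozi is living and takes 1/30.
Bankole predeceased; the 2/15 allotted to Bankole's branch passes to Bankole's issue by representation.
The 2/15 is divided into 3 equal shares of 2/45 among Ronke, Chukwudi, Obafemi.
Ronke is living and takes 2/45.
Chukwudi is living and takes 2/45.
Obafemi is living and takes 2/45.
Segun is living and takes 2/15.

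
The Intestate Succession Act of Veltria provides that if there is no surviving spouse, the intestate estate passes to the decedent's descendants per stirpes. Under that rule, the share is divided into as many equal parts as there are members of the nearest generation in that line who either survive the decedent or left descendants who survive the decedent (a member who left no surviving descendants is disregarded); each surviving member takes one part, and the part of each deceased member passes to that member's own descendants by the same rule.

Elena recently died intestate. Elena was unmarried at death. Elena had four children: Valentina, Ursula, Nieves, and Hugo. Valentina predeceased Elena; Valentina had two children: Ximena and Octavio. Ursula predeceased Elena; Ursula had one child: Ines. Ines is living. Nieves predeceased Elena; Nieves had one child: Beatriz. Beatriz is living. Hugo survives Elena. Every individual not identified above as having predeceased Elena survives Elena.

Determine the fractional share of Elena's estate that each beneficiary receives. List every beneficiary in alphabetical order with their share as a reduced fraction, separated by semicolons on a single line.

Beatriz 1/4; Hugo 1/4; Ines 1/4; Octavio 1/8; Ximena 1/8

There is no surviving spouse, so the entire estate passes to Elena's descendants per stirpes.
The estate is divided into 4 equal shares of 1/4 among Valentina, Ursula, Nieves, Hugo.
Valentina predeceased; the 1/4 allotted to Valentina's branch passes to Valentina's issue by representation.
The 1/4 is divided into 2 equal shares of 1/8 among Ximena, Octavio.
Ximena is living and takes 1/8.
Octavio is living and takes 1/8.
Ursula predeceased; the 1/4 allotted to Ursula's branch passes to Ursula's issue by representation.
Ines is the sole taker at this level and receives the full 1/4.
Nieves predeceased; the 1/4 allotted to Nieves's branch passes to Nieves's issue by representation.
Beatriz is the sole taker at this level and receives the full 1/4.
Hugo is living and takes 1/4.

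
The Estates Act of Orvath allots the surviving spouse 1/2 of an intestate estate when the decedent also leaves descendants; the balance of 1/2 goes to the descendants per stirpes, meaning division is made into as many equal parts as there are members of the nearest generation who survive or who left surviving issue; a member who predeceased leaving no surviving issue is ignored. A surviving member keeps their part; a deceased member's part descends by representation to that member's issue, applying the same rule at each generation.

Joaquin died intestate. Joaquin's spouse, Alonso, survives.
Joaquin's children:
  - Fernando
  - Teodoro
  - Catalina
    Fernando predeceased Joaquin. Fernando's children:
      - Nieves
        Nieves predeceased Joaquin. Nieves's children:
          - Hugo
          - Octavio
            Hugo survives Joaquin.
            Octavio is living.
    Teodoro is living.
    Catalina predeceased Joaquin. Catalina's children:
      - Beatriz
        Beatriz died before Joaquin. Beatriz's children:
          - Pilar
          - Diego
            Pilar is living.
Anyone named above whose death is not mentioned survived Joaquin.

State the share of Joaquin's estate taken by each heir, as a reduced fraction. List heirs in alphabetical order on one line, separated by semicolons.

Alonso, as surviving spouse, takes 1/2.
The remaining 1/2 passes to Joaquin's descendants per stirpes.
The 1/2 is divided into 3 equal shares of 1/6 among Fernando, Teodoro, Catalina.
Fernando predeceased; the 1/6 allotted to Fernando's branch passes to Fernando's issue by representation.
Nieves's line is the sole branch at this level, so the full 1/6 passes to Nieves's issue by representation.
The 1/6 is divided into 2 equal shares of 1/12 among Hugo, Octavio.
Hugo is living and takes 1/12.
Octavio is living and takes 1/12.
Teodoro is living and takes 1/6.
Catalina predeceased; the 1/6 allotted to Catalina's branch passes to Catalina's issue by representation.
Beatriz's line is the sole branch at this level, so the full 1/6 passes to Beatriz's issue by representation.
The 1/6 is divided into 2 equal shares of 1/12 among Pilar, Diego.
Pilar is living and takes 1/12.
Diego is living and takes 1/12.

Alonso 1/2; Diego 1/12; Hugo 1/12; Octavio 1/12; Pilar 1/12; Teodoro 1/6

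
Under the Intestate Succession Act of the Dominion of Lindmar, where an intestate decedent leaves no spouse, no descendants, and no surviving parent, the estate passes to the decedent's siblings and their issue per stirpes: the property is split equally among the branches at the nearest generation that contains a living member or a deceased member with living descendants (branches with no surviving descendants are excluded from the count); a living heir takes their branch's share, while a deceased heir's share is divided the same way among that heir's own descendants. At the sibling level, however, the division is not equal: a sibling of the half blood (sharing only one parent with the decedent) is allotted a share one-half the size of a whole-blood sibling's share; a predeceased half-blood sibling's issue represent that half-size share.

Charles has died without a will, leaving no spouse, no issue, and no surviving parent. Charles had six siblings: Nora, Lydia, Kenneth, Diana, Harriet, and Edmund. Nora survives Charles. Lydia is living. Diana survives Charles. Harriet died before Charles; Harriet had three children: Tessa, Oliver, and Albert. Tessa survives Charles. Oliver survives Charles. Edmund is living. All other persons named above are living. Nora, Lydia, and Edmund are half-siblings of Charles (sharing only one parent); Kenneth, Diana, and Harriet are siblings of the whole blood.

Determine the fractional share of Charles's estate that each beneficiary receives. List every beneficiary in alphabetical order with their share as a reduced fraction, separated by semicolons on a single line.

No spouse, descendants, or parent survives, so the estate passes to Charles's siblings per stirpes.
Half-blood siblings count for one-half the weight of whole-blood siblings at the initial division.
Dividing 1 in proportion to weights (total weight 9/2): Nora (weight 1/2) → 1/9; Lydia (weight 1/2) → 1/9; Kenneth (weight 1) → 2/9; Diana (weight 1) → 2/9; Harriet (weight 1) → 2/9; Edmund (weight 1/2) → 1/9.
Nora is living and takes 1/9.
Lydia is living and takes 1/9.
Kenneth is living and takes 2/9.
Diana is living and takes 2/9.
Harriet predeceased; the 2/9 allotted to Harriet's branch passes to Harriet's issue by representation.
The 2/9 is divided into 3 equal shares of 2/27 among Tessa, Oliver, Albert.
Tessa is living and takes 2/27.
Oliver is living and takes 2/27.
Albert is living and takes 2/27.
Edmund is living and takes 1/9.

Albert 2/27; Diana 2/9; Edmund 1/9; Kenneth 2/9; Lydia 1/9; Nora 1/9; Oliver 2/27; Tessa 2/27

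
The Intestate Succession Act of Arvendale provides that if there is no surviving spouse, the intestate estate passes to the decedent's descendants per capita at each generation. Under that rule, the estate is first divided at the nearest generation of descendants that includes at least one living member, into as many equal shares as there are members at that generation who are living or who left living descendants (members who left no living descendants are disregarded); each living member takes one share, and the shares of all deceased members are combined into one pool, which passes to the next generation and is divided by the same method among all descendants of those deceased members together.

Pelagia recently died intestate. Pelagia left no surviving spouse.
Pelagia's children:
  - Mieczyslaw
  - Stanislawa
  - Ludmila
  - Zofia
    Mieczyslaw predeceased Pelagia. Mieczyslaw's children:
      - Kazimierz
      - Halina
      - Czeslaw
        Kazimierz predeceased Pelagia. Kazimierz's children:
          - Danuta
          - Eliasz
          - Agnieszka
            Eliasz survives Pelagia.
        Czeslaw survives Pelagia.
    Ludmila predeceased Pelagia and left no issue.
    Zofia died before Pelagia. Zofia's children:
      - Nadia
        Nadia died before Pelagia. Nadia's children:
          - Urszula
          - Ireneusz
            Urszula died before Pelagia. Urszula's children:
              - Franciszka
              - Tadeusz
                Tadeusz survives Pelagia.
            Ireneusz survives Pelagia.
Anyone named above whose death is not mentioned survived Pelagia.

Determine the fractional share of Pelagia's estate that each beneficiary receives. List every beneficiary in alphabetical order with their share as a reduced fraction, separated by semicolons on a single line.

Agnieszka 1/15; Czeslaw 1/6; Danuta 1/15; Eliasz 1/15; Franciszka 1/30; Halina 1/6; Ireneusz 1/15; Stanislawa 1/3; Tadeusz 1/30

There is no surviving spouse, so the entire estate passes to Pelagia's descendants per capita at each generation.
At generation 1 (Mieczyslaw, Stanislawa, Zofia) there are 3 shares of (1)/3 = 1/3 each.
Living: Stanislawa — each takes 1/3.
Deceased: Mieczyslaw and Zofia. Their combined 2/3 is pooled and carried to generation 2.
At generation 2 (Kazimierz, Halina, Czeslaw, Nadia) there are 4 shares of (2/3)/4 = 1/6 each.
Living: Halina and Czeslaw — each takes 1/6.
Deceased: Kazimierz and Nadia. Their combined 1/3 is pooled and carried to generation 3.
At generation 3 (Danuta, Eliasz, Agnieszka, Urszula, Ireneusz) there are 5 shares of (1/3)/5 = 1/15 each.
Living: Danuta, Eliasz, Agnieszka, and Ireneusz — each takes 1/15.
Deceased: Urszula. That 1/15 share is carried to generation 4.
At generation 4 (Franciszka, Tadeusz) there are 2 shares of (1/15)/2 = 1/30 each.
Living: Franciszka and Tadeusz — each takes 1/30.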